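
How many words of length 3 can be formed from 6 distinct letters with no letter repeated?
P(6,3) = 6!/(6-3)! = 120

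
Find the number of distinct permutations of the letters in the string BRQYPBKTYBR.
11! / (1! × 1! × 2! × 2! × 1! × 3! × 1!) = 1663200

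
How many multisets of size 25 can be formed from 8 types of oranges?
C(25+8-1, 8-1) = C(32, 7) = 3365856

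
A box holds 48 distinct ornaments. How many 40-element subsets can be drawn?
C(48,40) = 48!/(40!×8!) = 377348994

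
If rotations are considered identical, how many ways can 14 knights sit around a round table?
Circular: fix one position, arrange the rest. (14-1)! = 6227020800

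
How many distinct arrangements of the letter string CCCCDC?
6! / (1! × 5!) = 6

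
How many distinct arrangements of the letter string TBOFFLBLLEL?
11! / (1! × 1! × 2! × 2! × 4! × 1!) = 415800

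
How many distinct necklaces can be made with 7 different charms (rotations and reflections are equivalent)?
(7-1)!/2 = 720/2 = 360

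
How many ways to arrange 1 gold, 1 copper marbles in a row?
2! / (1! × 1!) = 2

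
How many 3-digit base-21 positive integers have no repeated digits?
First digit: 20 choices (nonzero). Then descending: 20 × 20 × 19 = 7600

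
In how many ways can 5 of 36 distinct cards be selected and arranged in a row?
P(36,5) = 36!/(36-5)! = 45239040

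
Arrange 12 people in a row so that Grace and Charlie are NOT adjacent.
Total - adjacent = 12! - (12-1)!×2 = 479001600 - 79833600 = 399168000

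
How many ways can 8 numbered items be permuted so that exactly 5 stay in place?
Choose the 5 fixed points C(8,5) = 56, derange the rest: !3 = Σ_{j=0}^{3} (-1)^j·3!/j! = 6 - 6 + 3 - 1 = 2. Product = 56 × 2 = 112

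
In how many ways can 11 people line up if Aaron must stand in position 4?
Fix one position: (11-1)! = 3628800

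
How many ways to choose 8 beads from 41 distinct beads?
C(41,8) = 41!/(8!×33!) = 95548245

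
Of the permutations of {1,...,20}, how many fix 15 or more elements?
Exactly j fixed points: C(20,j)·!(20-j); sum over j ≥ 15 (derangement numbers via !m = (m-1)·(!(m-1) + !(m-2)): !0..!5 = 1, 0, 1, 2, 9, 44). Σ_{j=15}^{20} C(20,j)·!(20-j) = C(20,15)·!5 + C(20,16)·!4 + C(20,17)·!3 + C(20,18)·!2 + C(20,19)·!1 + C(20,20)·!0 = 15504·44 + 4845·9 + 1140·2 + 190·1 + 20·0 + 1·1 = 728252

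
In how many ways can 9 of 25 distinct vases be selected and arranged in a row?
P(25,9) = 25!/(25-9)! = 741354768000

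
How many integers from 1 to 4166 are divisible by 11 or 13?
⌊4166/11⌋ + ⌊4166/13⌋ - ⌊4166/143⌋ = 378 + 320 - 29 = 669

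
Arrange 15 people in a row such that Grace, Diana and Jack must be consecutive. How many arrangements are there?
Treat the 3 as one block: (15-3+1)! × 3! = 6227020800 × 6 = 37362124800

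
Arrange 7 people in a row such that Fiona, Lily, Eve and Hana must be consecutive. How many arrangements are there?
Treat the 4 as one block: (7-4+1)! × 4! = 24 × 24 = 576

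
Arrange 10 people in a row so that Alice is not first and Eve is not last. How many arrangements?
By inclusion-exclusion: 10! - 2×(10-1)! + (10-2)! = 3628800 - 725760 + 40320 = 2943360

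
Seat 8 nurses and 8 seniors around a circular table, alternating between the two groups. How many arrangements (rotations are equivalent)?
Fix one of the nurses: (8-1)! ways for the remaining nurses, × 8! ways for the seniors = 5040 × 40320 = 203212800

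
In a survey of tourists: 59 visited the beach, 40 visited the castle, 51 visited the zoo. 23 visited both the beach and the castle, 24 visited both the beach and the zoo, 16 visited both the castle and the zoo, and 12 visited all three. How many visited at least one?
|A∪B∪C| = 59+40+51-23-24-16+12 = 99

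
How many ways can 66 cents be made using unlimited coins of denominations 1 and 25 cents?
Coefficient of x^66 in 1/(1-x^1) · 1/(1-x^25). Use j coins of 25 for j = 0..⌊66/25⌋ = 2, the rest in 1s: 2 + 1 = 3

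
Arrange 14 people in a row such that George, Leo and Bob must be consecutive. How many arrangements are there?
Treat the 3 as one block: (14-3+1)! × 3! = 479001600 × 6 = 2874009600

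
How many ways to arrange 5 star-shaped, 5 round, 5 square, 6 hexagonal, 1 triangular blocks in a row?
22! / (5! × 5! × 5! × 6! × 1!) = 903421366848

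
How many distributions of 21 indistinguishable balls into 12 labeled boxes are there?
C(21+12-1, 12-1) = C(32, 11) = 129024480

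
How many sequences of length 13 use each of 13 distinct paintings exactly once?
13! = 6227020800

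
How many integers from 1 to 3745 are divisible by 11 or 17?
⌊3745/11⌋ + ⌊3745/17⌋ - ⌊3745/187⌋ = 340 + 220 - 20 = 540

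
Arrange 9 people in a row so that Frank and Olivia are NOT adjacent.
Total - adjacent = 9! - (9-1)!×2 = 362880 - 80640 = 282240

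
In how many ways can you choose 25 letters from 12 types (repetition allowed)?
C(25+12-1, 12-1) = C(36, 11) = 600805296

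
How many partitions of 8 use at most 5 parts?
By conjugation, equals partitions of 8 into parts ≤ 5. Let r_j(i) = number of partitions of i into parts ≤ j, for i = 0..8. r_1(i) = 1 for all i; r_j(i) = r_{j-1}(i) + r_j(i-j). Rows j = 2..5: ≤2: 1 1 2 2 3 3 4 4 5; ≤3: 1 1 2 3 4 5 7 8 10; ≤4: 1 1 2 3 5 6 9 11 15; ≤5: 1 1 2 3 5 7 10 13 18. r_5(8) = 18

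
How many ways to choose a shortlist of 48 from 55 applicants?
C(55,48) = 55!/(48!×7!) = 202927725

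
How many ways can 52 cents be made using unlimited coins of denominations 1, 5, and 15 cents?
Coefficient of x^52 in 1/(1-x^1) · 1/(1-x^5) · 1/(1-x^15). Case on j = number of 15-cent coins (j = 0..3); remainder r = 52 - 15j is made from {1,5} in ⌊r/5⌋+1 ways. r = 52, 37, 22, 7 → 11 + 8 + 5 + 2 = 26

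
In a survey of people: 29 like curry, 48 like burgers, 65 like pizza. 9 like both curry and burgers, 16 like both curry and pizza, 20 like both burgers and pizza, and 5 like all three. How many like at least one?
|A∪B∪C| = 29+48+65-9-16-20+5 = 102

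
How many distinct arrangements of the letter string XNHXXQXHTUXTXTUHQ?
17! / (1! × 3! × 2! × 2! × 6! × 3!) = 3430627200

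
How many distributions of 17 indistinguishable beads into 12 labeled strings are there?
C(17+12-1, 12-1) = C(28, 11) = 21474180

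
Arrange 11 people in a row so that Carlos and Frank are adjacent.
Treat as block: (11-1)! × 2! = 3628800 × 2 = 7257600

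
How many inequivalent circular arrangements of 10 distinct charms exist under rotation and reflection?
(10-1)!/2 = 362880/2 = 181440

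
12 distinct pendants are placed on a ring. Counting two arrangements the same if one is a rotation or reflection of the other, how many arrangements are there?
(12-1)!/2 = 39916800/2 = 19958400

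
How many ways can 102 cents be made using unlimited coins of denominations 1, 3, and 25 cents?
Coefficient of x^102 in 1/(1-x^1) · 1/(1-x^3) · 1/(1-x^25). Case on j = number of 25-cent coins (j = 0..4); remainder r = 102 - 25j is made from {1,3} in ⌊r/3⌋+1 ways. r = 102, 77, 52, 27, 2 → 35 + 26 + 18 + 10 + 1 = 90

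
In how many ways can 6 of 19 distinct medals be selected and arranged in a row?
P(19,6) = 19!/(19-6)! = 19535040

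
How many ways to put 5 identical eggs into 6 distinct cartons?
C(5+6-1, 6-1) = C(10, 5) = 252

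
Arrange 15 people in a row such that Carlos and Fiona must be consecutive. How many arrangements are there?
Treat the 2 as one block: (15-2+1)! × 2! = 87178291200 × 2 = 174356582400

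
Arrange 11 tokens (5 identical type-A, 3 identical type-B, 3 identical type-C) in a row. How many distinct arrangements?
11! / (5! × 3! × 3!) = 9240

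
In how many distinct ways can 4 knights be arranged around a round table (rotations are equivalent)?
Circular: fix one position, arrange the rest. (4-1)! = 6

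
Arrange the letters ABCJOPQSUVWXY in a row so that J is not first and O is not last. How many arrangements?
By inclusion-exclusion: 13! - 2×(13-1)! + (13-2)! = 6227020800 - 958003200 + 39916800 = 5308934400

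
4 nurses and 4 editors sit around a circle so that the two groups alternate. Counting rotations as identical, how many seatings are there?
Fix one of the nurses: (4-1)! ways for the remaining nurses, × 4! ways for the editors = 6 × 24 = 144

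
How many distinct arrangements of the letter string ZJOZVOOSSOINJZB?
15! / (2! × 1! × 1! × 1! × 3! × 2! × 4! × 1!) = 2270268000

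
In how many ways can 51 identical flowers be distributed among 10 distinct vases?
C(51+10-1, 10-1) = C(60, 9) = 14783142660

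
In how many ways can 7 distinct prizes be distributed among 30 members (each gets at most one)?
P(30,7) = 30!/(30-7)! = 10260432000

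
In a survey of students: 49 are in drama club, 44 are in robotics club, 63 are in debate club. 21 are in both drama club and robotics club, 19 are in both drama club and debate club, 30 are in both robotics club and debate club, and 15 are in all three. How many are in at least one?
|A∪B∪C| = 49+44+63-21-19-30+15 = 101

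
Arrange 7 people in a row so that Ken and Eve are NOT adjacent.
Total - adjacent = 7! - (7-1)!×2 = 5040 - 1440 = 3600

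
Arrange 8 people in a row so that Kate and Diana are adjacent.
Treat as block: (8-1)! × 2! = 5040 × 2 = 10080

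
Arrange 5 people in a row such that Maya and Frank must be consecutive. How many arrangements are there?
Treat the 2 as one block: (5-2+1)! × 2! = 24 × 2 = 48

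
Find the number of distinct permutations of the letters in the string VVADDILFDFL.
11! / (2! × 2! × 1! × 1! × 2! × 3!) = 831600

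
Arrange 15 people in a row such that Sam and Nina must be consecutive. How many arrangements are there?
Treat the 2 as one block: (15-2+1)! × 2! = 87178291200 × 2 = 174356582400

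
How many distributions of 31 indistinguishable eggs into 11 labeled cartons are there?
C(31+11-1, 11-1) = C(41, 10) = 1121099408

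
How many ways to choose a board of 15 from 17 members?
C(17,15) = 17!/(15!×2!) = 136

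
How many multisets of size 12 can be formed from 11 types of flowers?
C(12+11-1, 11-1) = C(22, 10) = 646646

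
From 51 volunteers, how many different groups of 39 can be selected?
C(51,39) = 51!/(39!×12!) = 158753389900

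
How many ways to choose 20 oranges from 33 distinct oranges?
C(33,20) = 33!/(20!×13!) = 573166440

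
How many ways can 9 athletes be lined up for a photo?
9! = 362880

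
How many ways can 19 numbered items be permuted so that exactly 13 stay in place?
Choose the 13 fixed points C(19,13) = 27132, derange the rest: !6 = Σ_{j=0}^{6} (-1)^j·6!/j! = 720 - 720 + 360 - 120 + 30 - 6 + 1 = 265. Product = 27132 × 265 = 7189980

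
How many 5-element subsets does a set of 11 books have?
C(11,5) = 11!/(5!×6!) = 462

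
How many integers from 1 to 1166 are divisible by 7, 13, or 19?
⌊1166/7⌋+⌊1166/13⌋+⌊1166/19⌋ - ⌊1166/91⌋-⌊1166/133⌋-⌊1166/247⌋ + ⌊1166/1729⌋ = 166+89+61 - 12-8-4 + 0 = 292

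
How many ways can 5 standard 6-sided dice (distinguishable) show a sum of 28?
Coefficient of x^28 in (x + x² + ... + x^6)^5. By inclusion-exclusion on dice exceeding 6: Σ_j (-1)^j C(5,j)·C(28-1-6j, 4) = C(5,0)·C(27,4) - C(5,1)·C(21,4) + C(5,2)·C(15,4) - C(5,3)·C(9,4) = 1·17550 - 5·5985 + 10·1365 - 10·126 = 15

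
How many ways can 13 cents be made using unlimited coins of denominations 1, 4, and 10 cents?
Coefficient of x^13 in 1/(1-x^1) · 1/(1-x^4) · 1/(1-x^10). Case on j = number of 10-cent coins (j = 0..1); remainder r = 13 - 10j is made from {1,4} in ⌊r/4⌋+1 ways. r = 13, 3 → 4 + 1 = 5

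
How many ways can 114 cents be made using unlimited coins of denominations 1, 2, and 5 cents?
Coefficient of x^114 in 1/(1-x^1) · 1/(1-x^2) · 1/(1-x^5). Case on j = number of 5-cent coins (j = 0..22); remainder r = 114 - 5j is made from {1,2} in ⌊r/2⌋+1 ways. r = 114, 109, 104, 99, 94, 89, 84, 79, 74, 69, 64, 59, 54, 49, 44, 39, 34, 29, 24, 19, 14, 9, 4 → 58 + 55 + 53 + 50 + 48 + 45 + 43 + 40 + 38 + 35 + 33 + 30 + 28 + 25 + 23 + 20 + 18 + 15 + 13 + 10 + 8 + 5 + 3 = 696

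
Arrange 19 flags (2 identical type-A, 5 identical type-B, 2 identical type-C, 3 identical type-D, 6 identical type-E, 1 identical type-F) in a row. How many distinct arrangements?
19! / (2! × 5! × 2! × 3! × 6! × 1!) = 58663725120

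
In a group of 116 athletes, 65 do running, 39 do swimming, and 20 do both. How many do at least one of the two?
|A∪B| = |A| + |B| - |A∩B| = 65 + 39 - 20 = 84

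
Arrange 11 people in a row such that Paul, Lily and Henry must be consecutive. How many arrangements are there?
Treat the 3 as one block: (11-3+1)! × 3! = 362880 × 6 = 2177280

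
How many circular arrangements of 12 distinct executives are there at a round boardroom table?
Circular: fix one position, arrange the rest. (12-1)! = 39916800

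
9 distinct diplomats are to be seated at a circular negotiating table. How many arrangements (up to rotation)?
Circular: fix one position, arrange the rest. (9-1)! = 40320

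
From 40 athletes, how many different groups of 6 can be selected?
C(40,6) = 40!/(6!×34!) = 3838380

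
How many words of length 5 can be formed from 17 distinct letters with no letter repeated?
P(17,5) = 17!/(17-5)! = 742560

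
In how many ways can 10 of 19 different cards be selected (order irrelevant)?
C(19,10) = 19!/(10!×9!) = 92378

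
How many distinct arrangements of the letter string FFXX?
4! / (2! × 2!) = 6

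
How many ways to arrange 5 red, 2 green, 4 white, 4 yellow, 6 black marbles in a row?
21! / (5! × 2! × 4! × 4! × 6!) = 513307594800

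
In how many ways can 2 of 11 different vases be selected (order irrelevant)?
C(11,2) = 11!/(2!×9!) = 55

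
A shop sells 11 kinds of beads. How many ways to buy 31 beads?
C(31+11-1, 11-1) = C(41, 10) = 1121099408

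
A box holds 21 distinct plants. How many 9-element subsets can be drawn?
C(21,9) = 21!/(9!×12!) = 293930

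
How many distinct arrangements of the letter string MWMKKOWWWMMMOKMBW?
17! / (1! × 3! × 2! × 6! × 5!) = 343062720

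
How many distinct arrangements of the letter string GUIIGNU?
7! / (2! × 2! × 2! × 1!) = 630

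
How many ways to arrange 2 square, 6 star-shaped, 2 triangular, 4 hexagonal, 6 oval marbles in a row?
20! / (2! × 6! × 2! × 4! × 6!) = 48886437600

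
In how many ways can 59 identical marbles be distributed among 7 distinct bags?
C(59+7-1, 7-1) = C(65, 6) = 82598880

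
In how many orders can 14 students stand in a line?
14! = 87178291200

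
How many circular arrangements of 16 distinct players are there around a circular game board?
Circular: fix one position, arrange the rest. (16-1)! = 1307674368000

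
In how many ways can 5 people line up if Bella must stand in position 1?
Fix one position: (5-1)! = 24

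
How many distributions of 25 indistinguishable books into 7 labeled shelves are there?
C(25+7-1, 7-1) = C(31, 6) = 736281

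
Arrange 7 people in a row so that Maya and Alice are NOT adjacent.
Total - adjacent = 7! - (7-1)!×2 = 5040 - 1440 = 3600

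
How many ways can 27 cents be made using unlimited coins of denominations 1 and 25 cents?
Coefficient of x^27 in 1/(1-x^1) · 1/(1-x^25). Use j coins of 25 for j = 0..⌊27/25⌋ = 1, the rest in 1s: 1 + 1 = 2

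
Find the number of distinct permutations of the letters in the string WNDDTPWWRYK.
11! / (1! × 1! × 1! × 1! × 1! × 2! × 3! × 1!) = 3326400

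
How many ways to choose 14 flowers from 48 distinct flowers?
C(48,14) = 48!/(14!×34!) = 482320623240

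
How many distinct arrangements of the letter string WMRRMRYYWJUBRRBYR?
17! / (6! × 3! × 2! × 2! × 1! × 1! × 2!) = 10291881600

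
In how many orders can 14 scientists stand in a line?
14! = 87178291200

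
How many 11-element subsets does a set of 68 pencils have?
C(68,11) = 68!/(11!×57!) = 1533058025824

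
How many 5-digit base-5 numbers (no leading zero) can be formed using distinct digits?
First digit: 4 choices (nonzero). Then descending: 4 × 4 × 3 × 2 × 1 = 96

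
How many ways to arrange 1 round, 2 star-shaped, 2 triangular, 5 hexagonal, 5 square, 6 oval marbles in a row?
21! / (1! × 2! × 2! × 5! × 5! × 6!) = 1231938227520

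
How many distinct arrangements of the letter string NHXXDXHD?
8! / (1! × 2! × 3! × 2!) = 1680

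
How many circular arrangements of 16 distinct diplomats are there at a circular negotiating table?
Circular: fix one position, arrange the rest. (16-1)! = 1307674368000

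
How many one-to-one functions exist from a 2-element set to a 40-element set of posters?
P(40,2) = 40!/(40-2)! = 1560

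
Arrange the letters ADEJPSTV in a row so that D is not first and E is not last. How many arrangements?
By inclusion-exclusion: 8! - 2×(8-1)! + (8-2)! = 40320 - 10080 + 720 = 30960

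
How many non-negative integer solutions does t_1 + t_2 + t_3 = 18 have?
C(18+3-1, 3-1) = C(20, 2) = 190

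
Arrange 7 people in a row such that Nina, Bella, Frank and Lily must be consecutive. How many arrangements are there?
Treat the 4 as one block: (7-4+1)! × 4! = 24 × 24 = 576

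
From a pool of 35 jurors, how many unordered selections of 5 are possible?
C(35,5) = 35!/(5!×30!) = 324632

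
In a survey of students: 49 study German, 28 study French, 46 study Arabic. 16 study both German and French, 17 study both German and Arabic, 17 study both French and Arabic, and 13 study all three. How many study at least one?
|A∪B∪C| = 49+28+46-16-17-17+13 = 86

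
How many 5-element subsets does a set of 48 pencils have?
C(48,5) = 48!/(5!×43!) = 1712304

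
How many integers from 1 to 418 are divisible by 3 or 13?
⌊418/3⌋ + ⌊418/13⌋ - ⌊418/39⌋ = 139 + 32 - 10 = 161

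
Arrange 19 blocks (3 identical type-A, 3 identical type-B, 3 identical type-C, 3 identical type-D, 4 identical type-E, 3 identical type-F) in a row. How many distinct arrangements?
19! / (3! × 3! × 3! × 3! × 4! × 3!) = 651819168000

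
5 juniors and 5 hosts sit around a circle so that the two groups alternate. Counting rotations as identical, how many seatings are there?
Fix one of the juniors: (5-1)! ways for the remaining juniors, × 5! ways for the hosts = 24 × 120 = 2880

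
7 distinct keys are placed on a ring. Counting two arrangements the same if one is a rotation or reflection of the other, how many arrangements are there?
(7-1)!/2 = 720/2 = 360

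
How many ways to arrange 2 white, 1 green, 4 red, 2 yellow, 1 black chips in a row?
10! / (2! × 1! × 4! × 2! × 1!) = 37800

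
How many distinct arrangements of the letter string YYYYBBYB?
8! / (3! × 5!) = 56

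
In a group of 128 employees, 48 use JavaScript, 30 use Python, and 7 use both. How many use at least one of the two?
|A∪B| = |A| + |B| - |A∩B| = 48 + 30 - 7 = 71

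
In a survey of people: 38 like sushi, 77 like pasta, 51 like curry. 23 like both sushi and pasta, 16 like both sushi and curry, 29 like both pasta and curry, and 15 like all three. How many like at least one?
|A∪B∪C| = 38+77+51-23-16-29+15 = 113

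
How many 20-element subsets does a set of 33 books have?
C(33,20) = 33!/(20!×13!) = 573166440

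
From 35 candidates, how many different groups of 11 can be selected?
C(35,11) = 35!/(11!×24!) = 417225900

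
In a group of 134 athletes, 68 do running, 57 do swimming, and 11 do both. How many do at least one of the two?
|A∪B| = |A| + |B| - |A∩B| = 68 + 57 - 11 = 114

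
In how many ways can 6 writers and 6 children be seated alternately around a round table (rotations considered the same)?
Fix one of the writers: (6-1)! ways for the remaining writers, × 6! ways for the children = 120 × 720 = 86400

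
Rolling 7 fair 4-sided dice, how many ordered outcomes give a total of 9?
Coefficient of x^9 in (x + x² + ... + x^4)^7. By inclusion-exclusion on dice exceeding 4: Σ_j (-1)^j C(7,j)·C(9-1-4j, 6) = C(7,0)·C(8,6) = 1·28 = 28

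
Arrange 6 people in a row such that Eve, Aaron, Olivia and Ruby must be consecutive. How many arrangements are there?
Treat the 4 as one block: (6-4+1)! × 4! = 6 × 24 = 144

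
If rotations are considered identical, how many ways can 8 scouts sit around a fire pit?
Circular: fix one position, arrange the rest. (8-1)! = 5040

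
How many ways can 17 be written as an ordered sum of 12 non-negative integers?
C(17+12-1, 12-1) = C(28, 11) = 21474180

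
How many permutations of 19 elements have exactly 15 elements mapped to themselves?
Choose the 15 fixed points C(19,15) = 3876, derange the rest: !4 = Σ_{j=0}^{4} (-1)^j·4!/j! = 24 - 24 + 12 - 4 + 1 = 9. Product = 3876 × 9 = 34884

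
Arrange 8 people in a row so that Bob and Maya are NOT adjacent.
Total - adjacent = 8! - (8-1)!×2 = 40320 - 10080 = 30240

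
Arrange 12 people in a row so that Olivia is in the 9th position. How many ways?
Fix one position: (12-1)! = 39916800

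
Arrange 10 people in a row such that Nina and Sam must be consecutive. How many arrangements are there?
Treat the 2 as one block: (10-2+1)! × 2! = 362880 × 2 = 725760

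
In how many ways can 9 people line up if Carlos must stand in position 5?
Fix one position: (9-1)! = 40320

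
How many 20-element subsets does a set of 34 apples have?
C(34,20) = 34!/(20!×14!) = 1391975640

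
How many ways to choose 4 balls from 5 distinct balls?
C(5,4) = 5!/(4!×1!) = 5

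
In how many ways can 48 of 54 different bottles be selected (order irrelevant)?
C(54,48) = 54!/(48!×6!) = 25827165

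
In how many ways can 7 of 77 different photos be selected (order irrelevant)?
C(77,7) = 77!/(7!×70!) = 2404808340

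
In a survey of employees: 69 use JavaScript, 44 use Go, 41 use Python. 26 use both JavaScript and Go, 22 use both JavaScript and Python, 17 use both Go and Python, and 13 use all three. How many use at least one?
|A∪B∪C| = 69+44+41-26-22-17+13 = 102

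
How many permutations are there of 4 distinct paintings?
4! = 24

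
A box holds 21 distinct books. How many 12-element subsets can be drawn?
C(21,12) = 21!/(12!×9!) = 293930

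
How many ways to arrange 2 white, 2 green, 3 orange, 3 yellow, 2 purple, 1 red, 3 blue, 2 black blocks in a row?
18! / (2! × 2! × 3! × 3! × 2! × 1! × 3! × 2!) = 1852538688000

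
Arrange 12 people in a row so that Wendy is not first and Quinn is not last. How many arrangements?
By inclusion-exclusion: 12! - 2×(12-1)! + (12-2)! = 479001600 - 79833600 + 3628800 = 402796800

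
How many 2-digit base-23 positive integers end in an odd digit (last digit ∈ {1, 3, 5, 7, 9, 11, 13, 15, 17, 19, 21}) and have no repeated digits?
Last∈{1,3,5,7,9,11,13,15,17,19,21}. Last=0: 0. Last nonzero: 11×21×P(21,0) = 231. Total = 231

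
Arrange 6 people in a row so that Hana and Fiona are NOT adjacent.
Total - adjacent = 6! - (6-1)!×2 = 720 - 240 = 480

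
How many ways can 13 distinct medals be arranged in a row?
13! = 6227020800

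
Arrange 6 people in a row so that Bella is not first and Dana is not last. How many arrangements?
By inclusion-exclusion: 6! - 2×(6-1)! + (6-2)! = 720 - 240 + 24 = 504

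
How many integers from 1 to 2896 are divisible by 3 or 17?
⌊2896/3⌋ + ⌊2896/17⌋ - ⌊2896/51⌋ = 965 + 170 - 56 = 1079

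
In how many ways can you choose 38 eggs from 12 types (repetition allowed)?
C(38+12-1, 12-1) = C(49, 11) = 29135916264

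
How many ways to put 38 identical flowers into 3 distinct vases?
C(38+3-1, 3-1) = C(40, 2) = 780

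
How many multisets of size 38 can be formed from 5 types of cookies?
C(38+5-1, 5-1) = C(42, 4) = 111930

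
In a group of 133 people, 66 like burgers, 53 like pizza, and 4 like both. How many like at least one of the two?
|A∪B| = |A| + |B| - |A∩B| = 66 + 53 - 4 = 115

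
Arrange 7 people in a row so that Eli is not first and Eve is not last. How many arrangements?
By inclusion-exclusion: 7! - 2×(7-1)! + (7-2)! = 5040 - 1440 + 120 = 3720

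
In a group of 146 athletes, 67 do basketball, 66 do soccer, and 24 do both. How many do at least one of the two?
|A∪B| = |A| + |B| - |A∩B| = 67 + 66 - 24 = 109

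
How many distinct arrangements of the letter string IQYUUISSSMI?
11! / (3! × 1! × 1! × 1! × 2! × 3!) = 554400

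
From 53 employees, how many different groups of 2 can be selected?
C(53,2) = 53!/(2!×51!) = 1378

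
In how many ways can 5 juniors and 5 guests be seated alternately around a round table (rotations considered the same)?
Fix one of the juniors: (5-1)! ways for the remaining juniors, × 5! ways for the guests = 24 × 120 = 2880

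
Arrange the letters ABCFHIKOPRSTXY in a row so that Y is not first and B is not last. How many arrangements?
By inclusion-exclusion: 14! - 2×(14-1)! + (14-2)! = 87178291200 - 12454041600 + 479001600 = 75203251200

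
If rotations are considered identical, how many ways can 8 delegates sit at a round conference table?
Circular: fix one position, arrange the rest. (8-1)! = 5040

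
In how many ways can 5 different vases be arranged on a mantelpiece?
5! = 120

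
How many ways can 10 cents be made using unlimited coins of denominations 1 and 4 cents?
Coefficient of x^10 in 1/(1-x^1) · 1/(1-x^4). Use j coins of 4 for j = 0..⌊10/4⌋ = 2, the rest in 1s: 2 + 1 = 3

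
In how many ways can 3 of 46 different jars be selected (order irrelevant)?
C(46,3) = 46!/(3!×43!) = 15180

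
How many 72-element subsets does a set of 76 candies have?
C(76,72) = 76!/(72!×4!) = 1282975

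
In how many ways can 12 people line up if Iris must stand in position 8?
Fix one position: (12-1)! = 39916800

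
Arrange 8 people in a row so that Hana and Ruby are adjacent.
Treat as block: (8-1)! × 2! = 5040 × 2 = 10080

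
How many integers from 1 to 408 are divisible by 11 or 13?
⌊408/11⌋ + ⌊408/13⌋ - ⌊408/143⌋ = 37 + 31 - 2 = 66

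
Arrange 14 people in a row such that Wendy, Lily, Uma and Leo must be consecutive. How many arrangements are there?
Treat the 4 as one block: (14-4+1)! × 4! = 39916800 × 24 = 958003200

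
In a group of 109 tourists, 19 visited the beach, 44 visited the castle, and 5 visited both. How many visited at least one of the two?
|A∪B| = |A| + |B| - |A∩B| = 19 + 44 - 5 = 58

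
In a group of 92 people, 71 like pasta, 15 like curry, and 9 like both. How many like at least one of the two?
|A∪B| = |A| + |B| - |A∩B| = 71 + 15 - 9 = 77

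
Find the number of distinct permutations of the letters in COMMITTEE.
9! / (1! × 1! × 2! × 1! × 2! × 2!) = 45360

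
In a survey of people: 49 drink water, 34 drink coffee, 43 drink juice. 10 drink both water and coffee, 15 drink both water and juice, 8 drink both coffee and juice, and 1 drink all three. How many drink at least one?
|A∪B∪C| = 49+34+43-10-15-8+1 = 94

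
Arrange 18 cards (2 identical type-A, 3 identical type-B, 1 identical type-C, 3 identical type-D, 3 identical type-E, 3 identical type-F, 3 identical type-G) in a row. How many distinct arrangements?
18! / (2! × 3! × 1! × 3! × 3! × 3! × 3!) = 411675264000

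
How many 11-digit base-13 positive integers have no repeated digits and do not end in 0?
Last digit: 12 nonzero choices. First digit: 11 (nonzero, ≠last). Middle 9: P(11,9) = 19958400. Total = 2634508800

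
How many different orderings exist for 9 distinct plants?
9! = 362880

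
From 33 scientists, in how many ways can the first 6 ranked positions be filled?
P(33,6) = 33!/(33-6)! = 797448960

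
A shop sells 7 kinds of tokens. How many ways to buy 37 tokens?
C(37+7-1, 7-1) = C(43, 6) = 6096454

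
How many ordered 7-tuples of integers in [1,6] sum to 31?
Coefficient of x^31 in (x + x² + ... + x^6)^7. By inclusion-exclusion on dice exceeding 6: Σ_j (-1)^j C(7,j)·C(31-1-6j, 6) = C(7,0)·C(30,6) - C(7,1)·C(24,6) + C(7,2)·C(18,6) - C(7,3)·C(12,6) + C(7,4)·C(6,6) = 1·593775 - 7·134596 + 21·18564 - 35·924 + 35·1 = 9142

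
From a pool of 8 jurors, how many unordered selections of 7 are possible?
C(8,7) = 8!/(7!×1!) = 8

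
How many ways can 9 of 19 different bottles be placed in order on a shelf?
P(19,9) = 19!/(19-9)! = 33522128640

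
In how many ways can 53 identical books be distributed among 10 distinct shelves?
C(53+10-1, 10-1) = C(62, 9) = 20286591270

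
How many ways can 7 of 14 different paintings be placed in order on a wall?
P(14,7) = 14!/(14-7)! = 17297280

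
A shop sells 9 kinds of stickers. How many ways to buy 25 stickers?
C(25+9-1, 9-1) = C(33, 8) = 13884156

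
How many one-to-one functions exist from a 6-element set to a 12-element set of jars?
P(12,6) = 12!/(12-6)! = 665280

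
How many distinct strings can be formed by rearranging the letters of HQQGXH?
6! / (1! × 2! × 2! × 1!) = 180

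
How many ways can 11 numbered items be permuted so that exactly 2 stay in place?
Choose the 2 fixed points C(11,2) = 55, derange the rest: !9 = Σ_{j=0}^{9} (-1)^j·9!/j! = 362880 - 362880 + 181440 - 60480 + 15120 - 3024 + 504 - 72 + 9 - 1 = 133496. Product = 55 × 133496 = 7342280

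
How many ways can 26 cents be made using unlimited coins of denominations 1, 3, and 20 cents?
Coefficient of x^26 in 1/(1-x^1) · 1/(1-x^3) · 1/(1-x^20). Case on j = number of 20-cent coins (j = 0..1); remainder r = 26 - 20j is made from {1,3} in ⌊r/3⌋+1 ways. r = 26, 6 → 9 + 3 = 12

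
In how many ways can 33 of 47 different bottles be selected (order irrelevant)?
C(47,33) = 47!/(33!×14!) = 341643774795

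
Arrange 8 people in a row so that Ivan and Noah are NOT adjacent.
Total - adjacent = 8! - (8-1)!×2 = 40320 - 10080 = 30240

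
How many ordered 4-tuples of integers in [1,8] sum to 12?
Coefficient of x^12 in (x + x² + ... + x^8)^4. By inclusion-exclusion on dice exceeding 8: Σ_j (-1)^j C(4,j)·C(12-1-8j, 3) = C(4,0)·C(11,3) - C(4,1)·C(3,3) = 1·165 - 4·1 = 161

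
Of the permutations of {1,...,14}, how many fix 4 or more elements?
Exactly j fixed points: C(14,j)·!(14-j); sum over j ≥ 4 (derangement numbers via !m = (m-1)·(!(m-1) + !(m-2)): !0..!10 = 1, 0, 1, 2, 9, 44, 265, 1854, 14833, 133496, 1334961). Σ_{j=4}^{14} C(14,j)·!(14-j) = C(14,4)·!10 + C(14,5)·!9 + C(14,6)·!8 + C(14,7)·!7 + C(14,8)·!6 + C(14,9)·!5 + C(14,10)·!4 + C(14,11)·!3 + C(14,12)·!2 + C(14,13)·!1 + C(14,14)·!0 = 1001·1334961 + 2002·133496 + 3003·14833 + 3432·1854 + 3003·265 + 2002·44 + 1001·9 + 364·2 + 91·1 + 14·0 + 1·1 = 1655355092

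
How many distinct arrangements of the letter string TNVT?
4! / (1! × 2! × 1!) = 12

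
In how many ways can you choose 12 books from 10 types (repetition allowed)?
C(12+10-1, 10-1) = C(21, 9) = 293930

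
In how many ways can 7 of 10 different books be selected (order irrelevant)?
C(10,7) = 10!/(7!×3!) = 120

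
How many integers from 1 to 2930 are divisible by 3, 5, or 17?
⌊2930/3⌋+⌊2930/5⌋+⌊2930/17⌋ - ⌊2930/15⌋-⌊2930/51⌋-⌊2930/85⌋ + ⌊2930/255⌋ = 976+586+172 - 195-57-34 + 11 = 1459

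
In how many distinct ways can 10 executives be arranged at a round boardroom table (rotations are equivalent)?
Circular: fix one position, arrange the rest. (10-1)! = 362880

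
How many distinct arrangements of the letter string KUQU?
4! / (1! × 1! × 2!) = 12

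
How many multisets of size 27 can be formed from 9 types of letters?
C(27+9-1, 9-1) = C(35, 8) = 23535820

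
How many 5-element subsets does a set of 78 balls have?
C(78,5) = 78!/(5!×73!) = 21111090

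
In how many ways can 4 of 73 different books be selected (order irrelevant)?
C(73,4) = 73!/(4!×69!) = 1088430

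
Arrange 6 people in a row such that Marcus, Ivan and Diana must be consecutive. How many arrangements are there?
Treat the 3 as one block: (6-3+1)! × 3! = 24 × 6 = 144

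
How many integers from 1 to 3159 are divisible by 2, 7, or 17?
⌊3159/2⌋+⌊3159/7⌋+⌊3159/17⌋ - ⌊3159/14⌋-⌊3159/34⌋-⌊3159/119⌋ + ⌊3159/238⌋ = 1579+451+185 - 225-92-26 + 13 = 1885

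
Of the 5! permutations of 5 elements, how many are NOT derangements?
Complement of the derangements. !5 = Σ_{j=0}^{5} (-1)^j·5!/j! = 120 - 120 + 60 - 20 + 5 - 1 = 44. 5! - !5 = 120 - 44 = 76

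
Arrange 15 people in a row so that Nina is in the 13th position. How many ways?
Fix one position: (15-1)! = 87178291200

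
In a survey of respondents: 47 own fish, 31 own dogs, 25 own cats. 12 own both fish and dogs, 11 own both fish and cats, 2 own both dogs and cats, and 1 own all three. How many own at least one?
|A∪B∪C| = 47+31+25-12-11-2+1 = 79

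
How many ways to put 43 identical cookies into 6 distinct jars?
C(43+6-1, 6-1) = C(48, 5) = 1712304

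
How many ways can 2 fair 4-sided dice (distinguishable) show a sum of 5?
Coefficient of x^5 in (x + x² + ... + x^4)^2. By inclusion-exclusion on dice exceeding 4: Σ_j (-1)^j C(2,j)·C(5-1-4j, 1) = C(2,0)·C(4,1) = 1·4 = 4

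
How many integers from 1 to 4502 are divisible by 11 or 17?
⌊4502/11⌋ + ⌊4502/17⌋ - ⌊4502/187⌋ = 409 + 264 - 24 = 649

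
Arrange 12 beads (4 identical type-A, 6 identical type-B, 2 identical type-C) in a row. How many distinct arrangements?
12! / (4! × 6! × 2!) = 13860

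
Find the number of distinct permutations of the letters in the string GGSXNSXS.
8! / (2! × 3! × 1! × 2!) = 1680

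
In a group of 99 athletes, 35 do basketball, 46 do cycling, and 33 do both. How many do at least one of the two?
|A∪B| = |A| + |B| - |A∩B| = 35 + 46 - 33 = 48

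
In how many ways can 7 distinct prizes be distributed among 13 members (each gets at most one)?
P(13,7) = 13!/(13-7)! = 8648640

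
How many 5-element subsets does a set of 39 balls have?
C(39,5) = 39!/(5!×34!) = 575757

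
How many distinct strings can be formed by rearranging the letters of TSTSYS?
6! / (1! × 3! × 2!) = 60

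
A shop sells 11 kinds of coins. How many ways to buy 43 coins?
C(43+11-1, 11-1) = C(53, 10) = 19499099620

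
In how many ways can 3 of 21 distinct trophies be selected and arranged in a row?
P(21,3) = 21!/(21-3)! = 7980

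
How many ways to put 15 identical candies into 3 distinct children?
C(15+3-1, 3-1) = C(17, 2) = 136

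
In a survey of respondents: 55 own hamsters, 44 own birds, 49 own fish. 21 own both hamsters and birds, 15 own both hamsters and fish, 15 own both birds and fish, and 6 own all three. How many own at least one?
|A∪B∪C| = 55+44+49-21-15-15+6 = 103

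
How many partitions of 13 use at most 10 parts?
By conjugation, equals partitions of 13 into parts ≤ 10. Let r_j(i) = number of partitions of i into parts ≤ j, for i = 0..13. r_1(i) = 1 for all i; r_j(i) = r_{j-1}(i) + r_j(i-j). Rows j = 2..10: ≤2: 1 1 2 2 3 3 4 4 5 5 6 6 7 7; ≤3: 1 1 2 3 4 5 7 8 10 12 14 16 19 21; ≤4: 1 1 2 3 5 6 9 11 15 18 23 27 34 39; ≤5: 1 1 2 3 5 7 10 13 18 23 30 37 47 57; ≤6: 1 1 2 3 5 7 11 14 20 26 35 44 58 71; ≤7: 1 1 2 3 5 7 11 15 21 28 38 49 65 82; ≤8: 1 1 2 3 5 7 11 15 22 29 40 52 70 89; ≤9: 1 1 2 3 5 7 11 15 22 30 41 54 73 94; ≤10: 1 1 2 3 5 7 11 15 22 30 42 55 75 97. r_10(13) = 97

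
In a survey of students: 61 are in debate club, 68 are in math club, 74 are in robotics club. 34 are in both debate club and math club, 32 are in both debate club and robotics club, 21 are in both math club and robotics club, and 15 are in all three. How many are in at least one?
|A∪B∪C| = 61+68+74-34-32-21+15 = 131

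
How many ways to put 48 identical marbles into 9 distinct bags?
C(48+9-1, 9-1) = C(56, 8) = 1420494075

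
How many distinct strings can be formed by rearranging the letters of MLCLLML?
7! / (4! × 2! × 1!) = 105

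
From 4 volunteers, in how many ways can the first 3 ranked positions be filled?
P(4,3) = 4!/(4-3)! = 24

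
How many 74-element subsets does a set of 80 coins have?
C(80,74) = 80!/(74!×6!) = 300500200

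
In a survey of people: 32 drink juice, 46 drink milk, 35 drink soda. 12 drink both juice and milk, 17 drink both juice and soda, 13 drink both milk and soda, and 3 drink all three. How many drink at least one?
|A∪B∪C| = 32+46+35-12-17-13+3 = 74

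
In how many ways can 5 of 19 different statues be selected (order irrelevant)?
C(19,5) = 19!/(5!×14!) = 11628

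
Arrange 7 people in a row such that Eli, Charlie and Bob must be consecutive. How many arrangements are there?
Treat the 3 as one block: (7-3+1)! × 3! = 120 × 6 = 720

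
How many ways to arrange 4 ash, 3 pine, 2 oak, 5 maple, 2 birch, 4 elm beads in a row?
20! / (4! × 3! × 2! × 5! × 2! × 4!) = 1466593128000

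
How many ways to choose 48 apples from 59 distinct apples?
C(59,48) = 59!/(48!×11!) = 279871768995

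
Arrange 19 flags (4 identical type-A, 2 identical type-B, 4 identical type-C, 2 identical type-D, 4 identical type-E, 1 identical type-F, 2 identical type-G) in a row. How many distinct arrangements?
19! / (4! × 2! × 4! × 2! × 4! × 1! × 2!) = 1099944846000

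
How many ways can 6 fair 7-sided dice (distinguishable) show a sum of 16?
Coefficient of x^16 in (x + x² + ... + x^7)^6. By inclusion-exclusion on dice exceeding 7: Σ_j (-1)^j C(6,j)·C(16-1-7j, 5) = C(6,0)·C(15,5) - C(6,1)·C(8,5) = 1·3003 - 6·56 = 2667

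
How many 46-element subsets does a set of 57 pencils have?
C(57,46) = 57!/(46!×11!) = 184509266760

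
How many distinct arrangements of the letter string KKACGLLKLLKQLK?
14! / (1! × 1! × 5! × 1! × 1! × 5!) = 6054048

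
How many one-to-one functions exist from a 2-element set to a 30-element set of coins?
P(30,2) = 30!/(30-2)! = 870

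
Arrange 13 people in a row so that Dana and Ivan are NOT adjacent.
Total - adjacent = 13! - (13-1)!×2 = 6227020800 - 958003200 = 5269017600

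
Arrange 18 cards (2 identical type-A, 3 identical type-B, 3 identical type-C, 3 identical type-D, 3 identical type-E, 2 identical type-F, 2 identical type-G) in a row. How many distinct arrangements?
18! / (2! × 3! × 3! × 3! × 3! × 2! × 2!) = 617512896000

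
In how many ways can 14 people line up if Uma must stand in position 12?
Fix one position: (14-1)! = 6227020800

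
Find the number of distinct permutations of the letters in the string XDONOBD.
7! / (1! × 2! × 1! × 2! × 1!) = 1260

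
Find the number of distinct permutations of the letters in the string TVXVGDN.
7! / (1! × 1! × 1! × 1! × 2! × 1!) = 2520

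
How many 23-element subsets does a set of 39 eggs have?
C(39,23) = 39!/(23!×16!) = 37711260990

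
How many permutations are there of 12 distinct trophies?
12! = 479001600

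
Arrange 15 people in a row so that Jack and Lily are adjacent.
Treat as block: (15-1)! × 2! = 87178291200 × 2 = 174356582400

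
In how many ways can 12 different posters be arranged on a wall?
12! = 479001600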